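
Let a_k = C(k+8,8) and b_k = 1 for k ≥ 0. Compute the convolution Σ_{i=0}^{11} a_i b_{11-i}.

167960

Write out a_i and b_{11-i} for i = 0,…,11 and sum the products.
Σ = 1·1 + 9·1 + 45·1 + 165·1 + 495·1 + 1287·1 + 3003·1 + 6435·1 + 12870·1 + 24310·1 + 43758·1 + 75582·1 = 167960.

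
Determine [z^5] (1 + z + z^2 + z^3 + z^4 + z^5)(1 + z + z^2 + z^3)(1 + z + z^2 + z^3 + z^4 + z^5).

18

(1 + z + z^2 + z^3 + z^4 + z^5) has coefficients 1,1,1,1,1,1 for degrees 0…5.
(1 + z + z^2 + z^3) has coefficients 1,1,1,1,0,0 for degrees 0…5.
Finally multiplying by (1 + z + z^2 + z^3 + z^4 + z^5), the product of all factors after the first has coefficients 1,2,3,4,4,4 for degrees 0…5.
[z^5] = 1·4 + 1·4 + 1·4 + 1·3 + 1·2 + 1·1 = 18.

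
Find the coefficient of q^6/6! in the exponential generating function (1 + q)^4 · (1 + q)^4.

20160

The EGF product rule gives c_6 = Σ_{k_1+k_2=6} C(6; k_1,k_2) · ∏ g_i(k_i), where (1+q)^4 gives the falling factorial (4)_k; (1+q)^4 gives the falling factorial (4)_k.
g_1(k) for k = 0…6: 1, 4, 12, 24, 24, 0, 0.
g_2(k) for k = 0…6: 1, 4, 12, 24, 24, 0, 0.
c_6 = Σ_k C(6,k)·g_1(k)·g_2(6−k) = 15·12·24 + 20·24·24 + 15·24·12 = 4320 + 11520 + 4320 = 20160.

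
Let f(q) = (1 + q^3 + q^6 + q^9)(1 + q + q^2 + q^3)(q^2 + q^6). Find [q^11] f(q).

(1 + q^3 + q^6 + q^9) has coefficients 1,0,0,1,0,0,1,0,0,1 for degrees 0…9.
(1 + q + q^2 + q^3) has coefficients 1,1,1,1,0,0,0,0,0,0,0,0 for degrees 0…11.
Finally multiplying by (q^2 + q^6), the product of all factors after the first has coefficients 0,0,1,1,1,1,1,1,1,1,0,0 for degrees 0…11.
[q^11] = 1·0 + 1·1 + 1·1 + 1·1 = 3.

3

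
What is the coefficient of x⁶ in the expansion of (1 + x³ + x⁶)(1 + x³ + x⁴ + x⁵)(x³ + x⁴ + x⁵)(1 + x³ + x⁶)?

3

(1 + x³ + x⁶) has coefficients 1,0,0,1,0,0,1 for degrees 0…6.
(1 + x³ + x⁴ + x⁵) has coefficients 1,0,0,1,1,1,0 for degrees 0…6.
Multiplying by (x³ + x⁴ + x⁵) gives running coefficients 0,0,0,1,1,1,1 for degrees 0…6.
Finally multiplying by (1 + x³ + x⁶), the product of all factors after the first has coefficients 0,0,0,1,1,1,2 for degrees 0…6.
[x⁶] = 1·2 + 1·1 + 1·0 = 3.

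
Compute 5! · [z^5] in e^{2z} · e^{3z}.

The EGF product rule gives c_5 = Σ_{k_1+k_2=5} C(5; k_1,k_2) · ∏ g_i(k_i), where e^{2z} gives (2)^k; e^{3z} gives (3)^k.
g_1(k) for k = 0…5: 1, 2, 4, 8, 16, 32.
g_2(k) for k = 0…5: 1, 3, 9, 27, 81, 243.
c_5 = Σ_k C(5,k)·g_1(k)·g_2(5−k) = 1·1·243 + 5·2·81 + 10·4·27 + 10·8·9 + 5·16·3 + 1·32·1 = 243 + 810 + 1080 + 720 + 240 + 32 = 3125.

3125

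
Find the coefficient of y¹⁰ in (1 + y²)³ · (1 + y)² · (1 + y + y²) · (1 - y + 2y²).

(1 + y²)³ has coefficients 1,0,3,0,3,0,1 for degrees 0…6.
(1 + y)² has coefficients 1,2,1,0,0,0,0,0,0,0,0 for degrees 0…10.
Multiplying by (1 + y + y²) gives running coefficients 1,3,4,3,1,0,0,0,0,0,0 for degrees 0…10.
Finally multiplying by (1 - y + 2y²), the product of all factors after the first has coefficients 1,2,3,5,6,5,2,0,0,0,0 for degrees 0…10.
[y¹⁰] = 1·0 + 3·0 + 3·2 + 1·6 = 12.

12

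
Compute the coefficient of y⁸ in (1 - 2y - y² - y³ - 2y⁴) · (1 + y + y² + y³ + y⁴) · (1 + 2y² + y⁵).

-13

(1 - 2y - y² - y³ - 2y⁴) has coefficients 1,-2,-1,-1,-2 for degrees 0…4.
(1 + y + y² + y³ + y⁴) has coefficients 1,1,1,1,1,0,0,0,0 for degrees 0…8.
Finally multiplying by (1 + 2y² + y⁵), the product of all factors after the first has coefficients 1,1,3,3,3,3,3,1,1 for degrees 0…8.
[y⁸] = 1·1 − 2·1 − 1·3 − 1·3 − 2·3 = -13.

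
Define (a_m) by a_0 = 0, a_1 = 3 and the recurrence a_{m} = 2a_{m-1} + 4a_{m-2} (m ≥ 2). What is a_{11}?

The ordinary generating function has denominator 1 - 2q - 4q^2.
Iterating the recurrence: a_0,…,a_{11} = 0, 3, 6, 24, 72, 240, 768, 2496, 8064, 26112, 84480, 273408.

273408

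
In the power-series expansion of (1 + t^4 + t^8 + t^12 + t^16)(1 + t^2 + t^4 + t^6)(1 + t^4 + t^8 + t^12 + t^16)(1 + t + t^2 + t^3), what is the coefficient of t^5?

4

(1 + t^4 + t^8 + t^12 + t^16) has coefficients 1,0,0,0,1,0 for degrees 0…5.
(1 + t^2 + t^4 + t^6) has coefficients 1,0,1,0,1,0 for degrees 0…5.
Multiplying by (1 + t^4 + t^8 + t^12 + t^16) gives running coefficients 1,0,1,0,2,0 for degrees 0…5.
Finally multiplying by (1 + t + t^2 + t^3), the product of all factors after the first has coefficients 1,1,2,2,3,3 for degrees 0…5.
[t^5] = 1·3 + 1·1 = 4.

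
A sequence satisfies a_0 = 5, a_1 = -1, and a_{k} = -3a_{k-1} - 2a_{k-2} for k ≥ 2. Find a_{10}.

-4087

The ordinary generating function has denominator 1 + 3z + 2z^2.
Iterating the recurrence: a_0,…,a_{10} = 5, -1, -7, 23, -55, 119, -247, 503, -1015, 2039, -4087.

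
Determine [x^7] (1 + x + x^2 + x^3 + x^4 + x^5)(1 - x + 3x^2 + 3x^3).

(1 + x + x^2 + x^3 + x^4 + x^5) has coefficients 1,1,1,1,1,1 for degrees 0…5.
(1 - x + 3x^2 + 3x^3) has coefficients 1,-1,3,3,0,0,0,0 for degrees 0…7.
[x^7] = 1·0 + 1·0 + 1·0 + 1·0 + 1·3 + 1·3 = 6.

6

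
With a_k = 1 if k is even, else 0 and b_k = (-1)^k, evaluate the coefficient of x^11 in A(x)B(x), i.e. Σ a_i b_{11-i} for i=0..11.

This is [x^11] in the product of the two ordinary generating functions.
Σ = 1·(-1) + 0·1 + 1·(-1) + 0·1 + 1·(-1) + 0·1 + 1·(-1) + 0·1 + 1·(-1) + 0·1 + 1·(-1) + 0·1 = -6.

-6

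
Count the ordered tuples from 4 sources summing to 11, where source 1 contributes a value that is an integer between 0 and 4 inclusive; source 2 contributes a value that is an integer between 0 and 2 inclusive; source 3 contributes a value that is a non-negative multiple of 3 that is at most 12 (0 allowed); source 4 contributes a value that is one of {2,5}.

The generating function for the choices is (1 + x + x^2 + x^3 + x^4)·(1 + x + x^2)·(1 + x^3 + x^6 + x^9 + x^12)·(x^2 + x^5); the count is [x^11].
(1 + x + x^2 + x^3 + x^4) has coefficients 1,1,1,1,1 for degrees 0…4.
(1 + x + x^2) has coefficients 1,1,1,0,0,0,0,0,0,0,0,0 for degrees 0…11.
Multiplying by (1 + x^3 + x^6 + x^9 + x^12) gives running coefficients 1,1,1,1,1,1,1,1,1,1,1,1 for degrees 0…11.
Finally multiplying by (x^2 + x^5), the product of all factors after the first has coefficients 0,0,1,1,1,2,2,2,2,2,2,2 for degrees 0…11.
[x^11] = 1·2 + 1·2 + 1·2 + 1·2 + 1·2 = 10.

10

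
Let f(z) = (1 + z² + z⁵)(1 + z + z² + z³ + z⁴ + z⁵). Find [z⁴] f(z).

2

(1 + z² + z⁵) has coefficients 1,0,1,0,0 for degrees 0…4.
(1 + z + z² + z³ + z⁴ + z⁵) has coefficients 1,1,1,1,1 for degrees 0…4.
[z⁴] = 1·1 + 1·1 = 2.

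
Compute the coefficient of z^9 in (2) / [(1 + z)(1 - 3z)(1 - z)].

Partial fractions give a closed form: a_n = (1/4)·(-1)^n + (9/4)·3^n + (-1/2)·1^n.
At n = 9: a_9 = 44286.

44286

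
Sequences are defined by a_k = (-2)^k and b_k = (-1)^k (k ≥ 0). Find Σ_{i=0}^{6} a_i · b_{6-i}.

This is [x^6] in the product of the two ordinary generating functions.
Σ = 1·1 − 2·(-1) + 4·1 − 8·(-1) + 16·1 − 32·(-1) + 64·1 = 127.

127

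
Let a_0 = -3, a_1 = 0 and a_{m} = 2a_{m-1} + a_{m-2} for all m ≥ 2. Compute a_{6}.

-87

The ordinary generating function has denominator 1 - 2y - y^2.
Iterating the recurrence: a_0,…,a_{6} = -3, 0, -3, -6, -15, -36, -87.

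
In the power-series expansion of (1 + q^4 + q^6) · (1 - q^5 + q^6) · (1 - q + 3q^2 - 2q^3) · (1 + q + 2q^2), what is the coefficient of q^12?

6

(1 + q^4 + q^6) has coefficients 1,0,0,0,1,0,1 for degrees 0…6.
(1 - q^5 + q^6) has coefficients 1,0,0,0,0,-1,1,0,0,0,0,0,0 for degrees 0…12.
Multiplying by (1 - q + 3q^2 - 2q^3) gives running coefficients 1,-1,3,-2,0,-1,2,-4,5,-2,0,0,0 for degrees 0…12.
Finally multiplying by (1 + q + 2q^2), the product of all factors after the first has coefficients 1,0,4,-1,4,-5,1,-4,5,-5,8,-4,0 for degrees 0…12.
[q^12] = 1·0 + 1·5 + 1·1 = 6.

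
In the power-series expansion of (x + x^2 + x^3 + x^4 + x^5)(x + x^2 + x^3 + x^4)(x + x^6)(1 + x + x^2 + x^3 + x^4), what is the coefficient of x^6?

(x + x^2 + x^3 + x^4 + x^5) has coefficients 0,1,1,1,1,1 for degrees 0…5.
(x + x^2 + x^3 + x^4) has coefficients 0,1,1,1,1,0,0 for degrees 0…6.
Multiplying by (x + x^6) gives running coefficients 0,0,1,1,1,1,0 for degrees 0…6.
Finally multiplying by (1 + x + x^2 + x^3 + x^4), the product of all factors after the first has coefficients 0,0,1,2,3,4,4 for degrees 0…6.
[x^6] = 1·4 + 1·3 + 1·2 + 1·1 + 1·0 = 10.

10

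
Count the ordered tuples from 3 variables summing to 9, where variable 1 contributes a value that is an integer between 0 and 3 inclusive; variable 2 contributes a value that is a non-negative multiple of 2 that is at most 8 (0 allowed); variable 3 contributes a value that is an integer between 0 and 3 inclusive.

8

The generating function for the choices is (1 + z + z^2 + z^3)·(1 + z^2 + z^4 + z^6 + z^8)·(1 + z + z^2 + z^3); the count is [z^9].
(1 + z + z^2 + z^3) has coefficients 1,1,1,1 for degrees 0…3.
(1 + z^2 + z^4 + z^6 + z^8) has coefficients 1,0,1,0,1,0,1,0,1,0 for degrees 0…9.
Finally multiplying by (1 + z + z^2 + z^3), the product of all factors after the first has coefficients 1,1,2,2,2,2,2,2,2,2 for degrees 0…9.
[z^9] = 1·2 + 1·2 + 1·2 + 1·2 = 8.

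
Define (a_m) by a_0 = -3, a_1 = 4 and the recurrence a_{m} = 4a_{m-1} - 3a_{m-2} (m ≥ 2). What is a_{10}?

The ordinary generating function has denominator 1 - 4q + 3q^2.
Iterating the recurrence: a_0,…,a_{10} = -3, 4, 25, 88, 277, 844, 2545, 7648, 22957, 68884, 206665.

206665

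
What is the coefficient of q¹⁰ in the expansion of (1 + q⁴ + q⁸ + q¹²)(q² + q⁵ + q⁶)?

2

(1 + q⁴ + q⁸ + q¹²) has coefficients 1,0,0,0,1,0,0,0,1,0,0 for degrees 0…10.
(q² + q⁵ + q⁶) has coefficients 0,0,1,0,0,1,1,0,0,0,0 for degrees 0…10.
[q¹⁰] = 1·0 + 1·1 + 1·1 = 2.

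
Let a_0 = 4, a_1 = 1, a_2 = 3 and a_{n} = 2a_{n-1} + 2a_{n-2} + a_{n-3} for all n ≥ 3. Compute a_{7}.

The ordinary generating function has denominator 1 - 2z - 2z^2 - z^3.
Iterating the recurrence: a_0,…,a_{7} = 4, 1, 3, 12, 31, 89, 252, 713.

713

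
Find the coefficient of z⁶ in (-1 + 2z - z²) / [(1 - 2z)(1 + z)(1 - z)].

-22

Partial fractions give a closed form: a_n = (-1/3)·2^n + (-2/3)·(-1)^n.
At n = 6: a_6 = -22.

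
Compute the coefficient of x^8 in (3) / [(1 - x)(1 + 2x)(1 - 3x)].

17919

Partial fractions give a closed form: a_n = (-1/2)·1^n + (4/5)·(-2)^n + (27/10)·3^n.
At n = 8: a_8 = 17919.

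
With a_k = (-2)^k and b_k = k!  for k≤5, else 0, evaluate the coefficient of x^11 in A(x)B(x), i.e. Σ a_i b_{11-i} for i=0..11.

4096

Write out a_i and b_{11-i} for i = 0,…,11 and sum the products.
Σ = 1·0 − 2·0 + 4·0 − 8·0 + 16·0 − 32·0 + 64·120 − 128·24 + 256·6 − 512·2 + 1024·1 − 2048·1 = 4096.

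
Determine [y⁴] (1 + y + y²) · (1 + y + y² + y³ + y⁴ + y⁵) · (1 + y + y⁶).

6

(1 + y + y²) has coefficients 1,1,1 for degrees 0…2.
(1 + y + y² + y³ + y⁴ + y⁵) has coefficients 1,1,1,1,1 for degrees 0…4.
Finally multiplying by (1 + y + y⁶), the product of all factors after the first has coefficients 1,2,2,2,2 for degrees 0…4.
[y⁴] = 1·2 + 1·2 + 1·2 = 6.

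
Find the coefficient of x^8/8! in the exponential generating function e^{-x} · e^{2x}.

The EGF product rule gives c_8 = Σ_{k_1+k_2=8} C(8; k_1,k_2) · ∏ g_i(k_i), where e^{-x} gives (-1)^k; e^{2x} gives (2)^k.
g_1(k) for k = 0…8: 1, -1, 1, -1, 1, -1, 1, -1, 1.
g_2(k) for k = 0…8: 1, 2, 4, 8, 16, 32, 64, 128, 256.
c_8 = Σ_k C(8,k)·g_1(k)·g_2(8−k) = 1·1·256 + 8·(-1)·128 + 28·1·64 + 56·(-1)·32 + 70·1·16 + 56·(-1)·8 + 28·1·4 + 8·(-1)·2 + 1·1·1 = 256 − 1024 + 1792 − 1792 + 1120 − 448 + 112 − 16 + 1 = 1.

1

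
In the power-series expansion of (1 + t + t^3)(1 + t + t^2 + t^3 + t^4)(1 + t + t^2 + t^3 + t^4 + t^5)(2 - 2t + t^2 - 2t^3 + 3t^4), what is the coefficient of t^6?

(1 + t + t^3) has coefficients 1,1,0,1 for degrees 0…3.
(1 + t + t^2 + t^3 + t^4) has coefficients 1,1,1,1,1,0,0 for degrees 0…6.
Multiplying by (1 + t + t^2 + t^3 + t^4 + t^5) gives running coefficients 1,2,3,4,5,5,4 for degrees 0…6.
Finally multiplying by (2 - 2t + t^2 - 2t^3 + 3t^4), the product of all factors after the first has coefficients 2,2,3,2,4,4,4 for degrees 0…6.
[t^6] = 1·4 + 1·4 + 1·2 = 10.

10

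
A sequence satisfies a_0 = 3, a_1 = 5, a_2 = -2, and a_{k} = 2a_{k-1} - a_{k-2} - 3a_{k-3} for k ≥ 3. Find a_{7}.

131

The ordinary generating function has denominator 1 - 2z + z^2 + 3z^3.
Iterating the recurrence: a_0,…,a_{7} = 3, 5, -2, -18, -49, -74, -45, 131.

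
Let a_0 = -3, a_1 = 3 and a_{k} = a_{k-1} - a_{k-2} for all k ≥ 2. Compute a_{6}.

The ordinary generating function has denominator 1 - t + t^2.
Iterating the recurrence: a_0,…,a_{6} = -3, 3, 6, 3, -3, -6, -3.

-3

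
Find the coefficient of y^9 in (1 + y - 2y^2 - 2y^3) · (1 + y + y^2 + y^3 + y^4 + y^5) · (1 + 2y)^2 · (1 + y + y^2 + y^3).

-97

(1 + y - 2y^2 - 2y^3) has coefficients 1,1,-2,-2 for degrees 0…3.
(1 + y + y^2 + y^3 + y^4 + y^5) has coefficients 1,1,1,1,1,1,0,0,0,0 for degrees 0…9.
Multiplying by (1 + 2y)^2 gives running coefficients 1,5,9,9,9,9,8,4,0,0 for degrees 0…9.
Finally multiplying by (1 + y + y^2 + y^3), the product of all factors after the first has coefficients 1,6,15,24,32,36,35,30,21,12 for degrees 0…9.
[y^9] = 1·12 + 1·21 − 2·30 − 2·35 = -97.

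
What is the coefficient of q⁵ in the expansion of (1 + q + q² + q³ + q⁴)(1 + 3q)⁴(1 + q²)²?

618

(1 + q + q² + q³ + q⁴) has coefficients 1,1,1,1,1 for degrees 0…4.
(1 + 3q)⁴ has coefficients 1,12,54,108,81,0 for degrees 0…5.
Finally multiplying by (1 + q²)², the product of all factors after the first has coefficients 1,12,56,132,190,228 for degrees 0…5.
[q⁵] = 1·228 + 1·190 + 1·132 + 1·56 + 1·12 = 618.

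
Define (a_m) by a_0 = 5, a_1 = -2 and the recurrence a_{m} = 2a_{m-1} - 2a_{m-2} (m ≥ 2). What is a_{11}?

The ordinary generating function has denominator 1 - 2z + 2z^2.
Iterating the recurrence: a_0,…,a_{11} = 5, -2, -14, -24, -20, 8, 56, 96, 80, -32, -224, -384.

-384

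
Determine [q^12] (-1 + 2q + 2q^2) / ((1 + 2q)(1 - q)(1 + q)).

Partial fractions give a closed form: a_n = (-2)·(-2)^n + (1/2)·1^n + (1/2)·(-1)^n.
At n = 12: a_12 = -8191.

-8191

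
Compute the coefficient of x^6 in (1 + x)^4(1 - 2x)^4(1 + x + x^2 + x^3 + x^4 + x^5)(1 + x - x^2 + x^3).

(1 + x)^4 has coefficients 1,4,6,4,1 for degrees 0…4.
(1 - 2x)^4 has coefficients 1,-8,24,-32,16,0,0 for degrees 0…6.
Multiplying by (1 + x + x^2 + x^3 + x^4 + x^5) gives running coefficients 1,-7,17,-15,1,1,0 for degrees 0…6.
Finally multiplying by (1 + x - x^2 + x^3), the product of all factors after the first has coefficients 1,-6,9,10,-38,34,-15 for degrees 0…6.
[x^6] = 1·(-15) + 4·34 + 6·(-38) + 4·10 + 1·9 = -58.

-58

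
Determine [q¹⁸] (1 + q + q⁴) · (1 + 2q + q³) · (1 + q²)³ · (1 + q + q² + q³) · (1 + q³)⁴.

(1 + q + q⁴) has coefficients 1,1,0,0,1 for degrees 0…4.
(1 + 2q + q³) has coefficients 1,2,0,1,0,0,0,0,0,0,0,0,0,0,0,0,0,0,0 for degrees 0…18.
Multiplying by (1 + q²)³ gives running coefficients 1,2,3,7,3,9,1,5,0,1,0,0,0,0,0,0,0,0,0 for degrees 0…18.
Multiplying by (1 + q + q² + q³) gives running coefficients 1,3,6,13,15,22,20,18,15,7,6,1,1,0,0,0,0,0,0 for degrees 0…18.
Finally multiplying by (1 + q³)⁴, the product of all factors after the first has coefficients 1,3,6,17,27,46,78,96,139,169,180,217,202,195,188,139,123,88,54 for degrees 0…18.
[q¹⁸] = 1·54 + 1·88 + 1·188 = 330.

330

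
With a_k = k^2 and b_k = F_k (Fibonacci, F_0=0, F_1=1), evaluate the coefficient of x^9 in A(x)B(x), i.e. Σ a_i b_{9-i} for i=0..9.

Write out a_i and b_{9-i} for i = 0,…,9 and sum the products.
Σ = 0·34 + 1·21 + 4·13 + 9·8 + 16·5 + 25·3 + 36·2 + 49·1 + 64·1 + 81·0 = 485.

485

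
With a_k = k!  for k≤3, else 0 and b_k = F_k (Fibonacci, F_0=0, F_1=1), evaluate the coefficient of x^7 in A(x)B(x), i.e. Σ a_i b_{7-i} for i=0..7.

Write out a_i and b_{7-i} for i = 0,…,7 and sum the products.
Σ = 1·13 + 1·8 + 2·5 + 6·3 + 0·2 + 0·1 + 0·1 + 0·0 = 49.

49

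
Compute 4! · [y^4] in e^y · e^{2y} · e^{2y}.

The EGF product rule gives c_4 = Σ_{k_1+k_2+k_3=4} C(4; k_1,k_2,k_3) · ∏ g_i(k_i), where e^y gives (1)^k; e^{2y} gives (2)^k; e^{2y} gives (2)^k.
g_1(k) for k = 0…4: 1, 1, 1, 1, 1.
g_2(k) for k = 0…4: 1, 2, 4, 8, 16.
g_3(k) for k = 0…4: 1, 2, 4, 8, 16.
First combine the last two factors: h(k) = Σ_j C(k,j)·g_2(j)·g_3(k−j) for k = 0…4: 1, 4, 16, 64, 256.
c_4 = Σ_k C(4,k)·g_1(k)·h(4−k) = 1·1·256 + 4·1·64 + 6·1·16 + 4·1·4 + 1·1·1 = 256 + 256 + 96 + 16 + 1 = 625.

625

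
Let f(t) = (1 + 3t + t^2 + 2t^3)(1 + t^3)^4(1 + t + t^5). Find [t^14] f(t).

(1 + 3t + t^2 + 2t^3) has coefficients 1,3,1,2 for degrees 0…3.
(1 + t^3)^4 has coefficients 1,0,0,4,0,0,6,0,0,4,0,0,1,0,0 for degrees 0…14.
Finally multiplying by (1 + t + t^5), the product of all factors after the first has coefficients 1,1,0,4,4,1,6,6,4,4,4,6,1,1,4 for degrees 0…14.
[t^14] = 1·4 + 3·1 + 1·1 + 2·6 = 20.

20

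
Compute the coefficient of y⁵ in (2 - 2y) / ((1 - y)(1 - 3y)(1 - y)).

728

The denominator gives the recurrence a_n = 5a_(n−1) − 7a_(n−2) + 3a_(n−3) for n ≥ 3; the numerator fixes a_0 = 2, a_1 = 8, a_2 = 26.
Iterating: 2, 8, 26, 80, 242, 728, so a_5 = 728.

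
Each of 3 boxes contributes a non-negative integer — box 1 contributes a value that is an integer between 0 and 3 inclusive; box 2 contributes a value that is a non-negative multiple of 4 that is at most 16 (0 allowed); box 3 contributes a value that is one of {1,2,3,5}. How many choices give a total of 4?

3

The generating function for the choices is (1 + x + x² + x³)·(1 + x⁴ + x⁸ + x¹² + x¹⁶)·(x + x² + x³ + x⁵); the count is [x⁴].
(1 + x + x² + x³) has coefficients 1,1,1,1 for degrees 0…3.
(1 + x⁴ + x⁸ + x¹² + x¹⁶) has coefficients 1,0,0,0,1 for degrees 0…4.
Finally multiplying by (x + x² + x³ + x⁵), the product of all factors after the first has coefficients 0,1,1,1,0 for degrees 0…4.
[x⁴] = 1·0 + 1·1 + 1·1 + 1·1 = 3.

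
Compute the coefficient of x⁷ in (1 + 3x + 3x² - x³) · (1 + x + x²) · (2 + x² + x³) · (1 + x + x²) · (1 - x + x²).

26

(1 + 3x + 3x² - x³) has coefficients 1,3,3,-1 for degrees 0…3.
(1 + x + x²) has coefficients 1,1,1,0,0,0,0,0 for degrees 0…7.
Multiplying by (2 + x² + x³) gives running coefficients 2,2,3,2,2,1,0,0 for degrees 0…7.
Multiplying by (1 + x + x²) gives running coefficients 2,4,7,7,7,5,3,1 for degrees 0…7.
Finally multiplying by (1 - x + x²), the product of all factors after the first has coefficients 2,2,5,4,7,5,5,3 for degrees 0…7.
[x⁷] = 1·3 + 3·5 + 3·5 − 1·7 = 26.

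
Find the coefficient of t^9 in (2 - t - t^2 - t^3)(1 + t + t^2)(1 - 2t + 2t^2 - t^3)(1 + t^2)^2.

(2 - t - t^2 - t^3) has coefficients 2,-1,-1,-1 for degrees 0…3.
(1 + t + t^2) has coefficients 1,1,1,0,0,0,0,0,0,0 for degrees 0…9.
Multiplying by (1 - 2t + 2t^2 - t^3) gives running coefficients 1,-1,1,-1,1,-1,0,0,0,0 for degrees 0…9.
Finally multiplying by (1 + t^2)^2, the product of all factors after the first has coefficients 1,-1,3,-3,4,-4,3,-3,1,-1 for degrees 0…9.
[t^9] = 2·(-1) − 1·1 − 1·(-3) − 1·3 = -3.

-3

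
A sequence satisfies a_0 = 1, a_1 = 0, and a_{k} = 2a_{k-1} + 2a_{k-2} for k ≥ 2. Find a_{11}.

13376

The ordinary generating function has denominator 1 - 2z - 2z^2.
Iterating the recurrence: a_0,…,a_{11} = 1, 0, 2, 4, 12, 32, 88, 240, 656, 1792, 4896, 13376.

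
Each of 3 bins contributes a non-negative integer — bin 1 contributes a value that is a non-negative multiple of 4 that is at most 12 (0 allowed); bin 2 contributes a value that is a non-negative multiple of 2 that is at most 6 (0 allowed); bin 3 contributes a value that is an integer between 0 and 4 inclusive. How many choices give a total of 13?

4

The generating function for the choices is (1 + q⁴ + q⁸ + q¹²)·(1 + q² + q⁴ + q⁶)·(1 + q + q² + q³ + q⁴); the count is [q¹³].
(1 + q⁴ + q⁸ + q¹²) has coefficients 1,0,0,0,1,0,0,0,1,0,0,0,1 for degrees 0…12.
(1 + q² + q⁴ + q⁶) has coefficients 1,0,1,0,1,0,1,0,0,0,0,0,0,0 for degrees 0…13.
Finally multiplying by (1 + q + q² + q³ + q⁴), the product of all factors after the first has coefficients 1,1,2,2,3,2,3,2,2,1,1,0,0,0 for degrees 0…13.
[q¹³] = 1·0 + 1·1 + 1·2 + 1·1 = 4.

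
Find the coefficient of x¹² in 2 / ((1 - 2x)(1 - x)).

Partial fractions give a closed form: a_n = (4)·2^n + (-2)·1^n.
At n = 12: a_12 = 16382.

16382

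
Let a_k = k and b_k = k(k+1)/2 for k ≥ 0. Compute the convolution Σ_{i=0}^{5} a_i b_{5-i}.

The convolution is the t^5 coefficient of A(t)B(t).
Σ = 0·15 + 1·10 + 2·6 + 3·3 + 4·1 + 5·0 = 35.

35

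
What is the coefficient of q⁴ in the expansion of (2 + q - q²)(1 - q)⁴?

(2 + q - q²) has coefficients 2,1,-1 for degrees 0…2.
(1 - q)⁴ has coefficients 1,-4,6,-4,1 for degrees 0…4.
[q⁴] = 2·1 + 1·(-4) − 1·6 = -8.

-8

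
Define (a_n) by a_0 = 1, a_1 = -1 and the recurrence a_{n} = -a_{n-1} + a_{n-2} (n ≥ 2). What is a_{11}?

-144

The ordinary generating function has denominator 1 + x - x^2.
Iterating the recurrence: a_0,…,a_{11} = 1, -1, 2, -3, 5, -8, 13, -21, 34, -55, 89, -144.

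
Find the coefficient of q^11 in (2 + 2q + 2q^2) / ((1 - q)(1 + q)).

The denominator gives the recurrence a_n = a_(n−2) for n ≥ 3; the numerator fixes a_0 = 2, a_1 = 2, a_2 = 4.
Iterating: 2, 2, 4, 2, 4, 2, 4, 2, 4, 2, 4, 2, so a_11 = 2.

2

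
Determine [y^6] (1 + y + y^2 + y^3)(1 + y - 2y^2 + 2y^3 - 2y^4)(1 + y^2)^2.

-2

(1 + y + y^2 + y^3) has coefficients 1,1,1,1 for degrees 0…3.
(1 + y - 2y^2 + 2y^3 - 2y^4) has coefficients 1,1,-2,2,-2,0,0 for degrees 0…6.
Finally multiplying by (1 + y^2)^2, the product of all factors after the first has coefficients 1,1,0,4,-5,5,-6 for degrees 0…6.
[y^6] = 1·(-6) + 1·5 + 1·(-5) + 1·4 = -2.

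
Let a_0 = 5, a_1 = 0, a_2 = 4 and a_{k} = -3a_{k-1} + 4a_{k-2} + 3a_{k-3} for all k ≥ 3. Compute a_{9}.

-942

The ordinary generating function has denominator 1 + 3t - 4t^2 - 3t^3.
Iterating the recurrence: a_0,…,a_{9} = 5, 0, 4, 3, 7, 3, 28, -51, 274, -942.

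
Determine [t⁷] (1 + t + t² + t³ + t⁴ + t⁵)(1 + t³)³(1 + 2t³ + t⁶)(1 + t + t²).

36

(1 + t + t² + t³ + t⁴ + t⁵) has coefficients 1,1,1,1,1,1 for degrees 0…5.
(1 + t³)³ has coefficients 1,0,0,3,0,0,3,0 for degrees 0…7.
Multiplying by (1 + 2t³ + t⁶) gives running coefficients 1,0,0,5,0,0,10,0 for degrees 0…7.
Finally multiplying by (1 + t + t²), the product of all factors after the first has coefficients 1,1,1,5,5,5,10,10 for degrees 0…7.
[t⁷] = 1·10 + 1·10 + 1·5 + 1·5 + 1·5 + 1·1 = 36.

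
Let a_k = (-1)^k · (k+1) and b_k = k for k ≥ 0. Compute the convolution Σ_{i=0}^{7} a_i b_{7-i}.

4

Write out a_i and b_{7-i} for i = 0,…,7 and sum the products.
Σ = 1·7 − 2·6 + 3·5 − 4·4 + 5·3 − 6·2 + 7·1 − 8·0 = 4.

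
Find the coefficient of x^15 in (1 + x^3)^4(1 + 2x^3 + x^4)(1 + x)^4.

(1 + x^3)^4 has coefficients 1,0,0,4,0,0,6,0,0,4,0,0,1 for degrees 0…12.
(1 + 2x^3 + x^4) has coefficients 1,0,0,2,1,0,0,0,0,0,0,0,0,0,0,0 for degrees 0…15.
Finally multiplying by (1 + x)^4, the product of all factors after the first has coefficients 1,4,6,6,10,16,14,6,1,0,0,0,0,0,0,0 for degrees 0…15.
[x^15] = 1·0 + 4·0 + 6·0 + 4·14 + 1·6 = 62.

62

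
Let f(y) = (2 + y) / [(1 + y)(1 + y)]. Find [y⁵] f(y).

-7

The denominator gives the recurrence a_n = −2a_(n−1) − a_(n−2) for n ≥ 2; the numerator fixes a_0 = 2, a_1 = -3.
Iterating: 2, -3, 4, -5, 6, -7, so a_5 = -7.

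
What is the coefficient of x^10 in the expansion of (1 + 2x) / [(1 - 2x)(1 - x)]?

Partial fractions give a closed form: a_n = (4)·2^n + (-3)·1^n.
At n = 10: a_10 = 4093.

4093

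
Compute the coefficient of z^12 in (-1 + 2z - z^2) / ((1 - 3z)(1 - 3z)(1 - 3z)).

The denominator gives the recurrence a_n = 9a_(n−1) − 27a_(n−2) + 27a_(n−3) for n ≥ 3; the numerator fixes a_0 = -1, a_1 = -7, a_2 = -37.
Iterating: -1, -7, -37, -171, -729, -2943, -11421, -43011, -158193, -570807, -2027349, -7105563, -24623433, so a_12 = -24623433.

-24623433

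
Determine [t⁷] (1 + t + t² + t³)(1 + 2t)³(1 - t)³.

10

(1 + t + t² + t³) has coefficients 1,1,1,1 for degrees 0…3.
(1 + 2t)³ has coefficients 1,6,12,8,0,0,0,0 for degrees 0…7.
Finally multiplying by (1 - t)³, the product of all factors after the first has coefficients 1,3,-3,-11,6,12,-8,0 for degrees 0…7.
[t⁷] = 1·0 + 1·(-8) + 1·12 + 1·6 = 10.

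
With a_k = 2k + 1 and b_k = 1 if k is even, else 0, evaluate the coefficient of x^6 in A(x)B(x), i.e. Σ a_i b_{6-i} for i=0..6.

28

This is [x^6] in the product of the two ordinary generating functions.
Σ = 1·1 + 3·0 + 5·1 + 7·0 + 9·1 + 11·0 + 13·1 = 28.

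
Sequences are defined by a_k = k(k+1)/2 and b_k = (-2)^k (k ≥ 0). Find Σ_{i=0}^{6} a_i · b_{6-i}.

-1

Write out a_i and b_{6-i} for i = 0,…,6 and sum the products.
Σ = 0·64 + 1·(-32) + 3·16 + 6·(-8) + 10·4 + 15·(-2) + 21·1 = -1.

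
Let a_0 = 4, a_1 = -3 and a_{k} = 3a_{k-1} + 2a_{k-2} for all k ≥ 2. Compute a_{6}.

-373

The ordinary generating function has denominator 1 - 3t - 2t^2.
Iterating the recurrence: a_0,…,a_{6} = 4, -3, -1, -9, -29, -105, -373.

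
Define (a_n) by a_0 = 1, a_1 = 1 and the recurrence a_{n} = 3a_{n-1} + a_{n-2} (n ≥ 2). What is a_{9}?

16897

The ordinary generating function has denominator 1 - 3y - y^2.
Iterating the recurrence: a_0,…,a_{9} = 1, 1, 4, 13, 43, 142, 469, 1549, 5116, 16897.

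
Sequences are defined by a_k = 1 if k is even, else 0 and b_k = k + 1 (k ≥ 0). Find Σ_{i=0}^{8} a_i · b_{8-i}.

25

The convolution is the t^8 coefficient of A(t)B(t).
Σ = 1·9 + 0·8 + 1·7 + 0·6 + 1·5 + 0·4 + 1·3 + 0·2 + 1·1 = 25.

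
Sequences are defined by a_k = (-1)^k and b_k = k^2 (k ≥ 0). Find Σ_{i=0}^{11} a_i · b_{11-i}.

Write out a_i and b_{11-i} for i = 0,…,11 and sum the products.
Σ = 1·121 − 1·100 + 1·81 − 1·64 + 1·49 − 1·36 + 1·25 − 1·16 + 1·9 − 1·4 + 1·1 − 1·0 = 66.

66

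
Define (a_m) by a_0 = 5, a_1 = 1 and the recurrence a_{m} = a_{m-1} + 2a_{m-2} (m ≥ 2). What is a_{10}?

2051

The ordinary generating function has denominator 1 - t - 2t^2.
Iterating the recurrence: a_0,…,a_{10} = 5, 1, 11, 13, 35, 61, 131, 253, 515, 1021, 2051.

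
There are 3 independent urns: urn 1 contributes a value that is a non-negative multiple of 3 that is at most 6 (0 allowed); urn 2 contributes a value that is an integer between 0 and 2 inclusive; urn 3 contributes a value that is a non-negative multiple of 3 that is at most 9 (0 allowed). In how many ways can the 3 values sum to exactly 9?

3

The generating function for the choices is (1 + z³ + z⁶)·(1 + z + z²)·(1 + z³ + z⁶ + z⁹); the count is [z⁹].
(1 + z³ + z⁶) has coefficients 1,0,0,1,0,0,1 for degrees 0…6.
(1 + z + z²) has coefficients 1,1,1,0,0,0,0,0,0,0 for degrees 0…9.
Finally multiplying by (1 + z³ + z⁶ + z⁹), the product of all factors after the first has coefficients 1,1,1,1,1,1,1,1,1,1 for degrees 0…9.
[z⁹] = 1·1 + 1·1 + 1·1 = 3.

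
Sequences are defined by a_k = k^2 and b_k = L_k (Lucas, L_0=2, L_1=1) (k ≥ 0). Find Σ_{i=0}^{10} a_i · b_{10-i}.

2009

The convolution is the t^10 coefficient of A(t)B(t).
Σ = 0·123 + 1·76 + 4·47 + 9·29 + 16·18 + 25·11 + 36·7 + 49·4 + 64·3 + 81·1 + 100·2 = 2009.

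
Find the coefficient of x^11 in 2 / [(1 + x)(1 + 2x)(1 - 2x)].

Partial fractions give a closed form: a_n = (-2/3)·(-1)^n + (2)·(-2)^n + (2/3)·2^n.
At n = 11: a_11 = -2730.

-2730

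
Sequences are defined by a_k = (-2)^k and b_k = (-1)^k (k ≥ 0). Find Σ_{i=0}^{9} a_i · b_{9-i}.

The convolution is the t^9 coefficient of A(t)B(t).
Σ = 1·(-1) − 2·1 + 4·(-1) − 8·1 + 16·(-1) − 32·1 + 64·(-1) − 128·1 + 256·(-1) − 512·1 = -1023.

-1023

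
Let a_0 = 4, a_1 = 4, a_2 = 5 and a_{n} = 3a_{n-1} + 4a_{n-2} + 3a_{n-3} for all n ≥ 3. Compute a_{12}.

14018600

The ordinary generating function has denominator 1 - 3z - 4z^2 - 3z^3.
Iterating the recurrence: a_0,…,a_{12} = 4, 4, 5, 43, 161, 670, 2783, 11512, 47678, 197431, 817541, 3385381, 14018600.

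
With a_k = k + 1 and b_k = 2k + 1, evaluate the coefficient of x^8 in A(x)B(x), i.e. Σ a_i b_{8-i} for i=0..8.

285

Write out a_i and b_{8-i} for i = 0,…,8 and sum the products.
Σ = 1·17 + 2·15 + 3·13 + 4·11 + 5·9 + 6·7 + 7·5 + 8·3 + 9·1 = 285.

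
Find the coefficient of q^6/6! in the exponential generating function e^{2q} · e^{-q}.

1

The EGF product rule gives c_6 = Σ_{k_1+k_2=6} C(6; k_1,k_2) · ∏ g_i(k_i), where e^{2q} gives (2)^k; e^{-q} gives (-1)^k.
g_1(k) for k = 0…6: 1, 2, 4, 8, 16, 32, 64.
g_2(k) for k = 0…6: 1, -1, 1, -1, 1, -1, 1.
c_6 = Σ_k C(6,k)·g_1(k)·g_2(6−k) = 1·1·1 + 6·2·(-1) + 15·4·1 + 20·8·(-1) + 15·16·1 + 6·32·(-1) + 1·64·1 = 1 − 12 + 60 − 160 + 240 − 192 + 64 = 1.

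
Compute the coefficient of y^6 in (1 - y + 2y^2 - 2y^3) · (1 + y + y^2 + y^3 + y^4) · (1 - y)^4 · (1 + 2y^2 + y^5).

(1 - y + 2y^2 - 2y^3) has coefficients 1,-1,2,-2 for degrees 0…3.
(1 + y + y^2 + y^3 + y^4) has coefficients 1,1,1,1,1,0,0 for degrees 0…6.
Multiplying by (1 - y)^4 gives running coefficients 1,-3,3,-1,0,-1,3 for degrees 0…6.
Finally multiplying by (1 + 2y^2 + y^5), the product of all factors after the first has coefficients 1,-3,5,-7,6,-2,0 for degrees 0…6.
[y^6] = 1·0 − 1·(-2) + 2·6 − 2·(-7) = 28.

28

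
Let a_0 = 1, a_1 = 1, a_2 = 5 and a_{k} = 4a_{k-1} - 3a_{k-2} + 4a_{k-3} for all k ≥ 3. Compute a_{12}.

1498873

The ordinary generating function has denominator 1 - 4t + 3t^2 - 4t^3.
Iterating the recurrence: a_0,…,a_{12} = 1, 1, 5, 21, 73, 249, 861, 2989, 10369, 35953, 124661, 432261, 1498873.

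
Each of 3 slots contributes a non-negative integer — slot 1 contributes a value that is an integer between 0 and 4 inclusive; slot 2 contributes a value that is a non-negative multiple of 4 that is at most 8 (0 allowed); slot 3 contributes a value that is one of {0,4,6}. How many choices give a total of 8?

5

The generating function for the choices is (1 + t + t^2 + t^3 + t^4)·(1 + t^4 + t^8)·(1 + t^4 + t^6); the count is [t^8].
(1 + t + t^2 + t^3 + t^4) has coefficients 1,1,1,1,1 for degrees 0…4.
(1 + t^4 + t^8) has coefficients 1,0,0,0,1,0,0,0,1 for degrees 0…8.
Finally multiplying by (1 + t^4 + t^6), the product of all factors after the first has coefficients 1,0,0,0,2,0,1,0,2 for degrees 0…8.
[t^8] = 1·2 + 1·0 + 1·1 + 1·0 + 1·2 = 5.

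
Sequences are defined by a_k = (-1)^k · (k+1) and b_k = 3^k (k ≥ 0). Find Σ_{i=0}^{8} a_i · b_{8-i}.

The convolution is the x^8 coefficient of A(x)B(x).
Σ = 1·6561 − 2·2187 + 3·729 − 4·243 + 5·81 − 6·27 + 7·9 − 8·3 + 9·1 = 3693.

3693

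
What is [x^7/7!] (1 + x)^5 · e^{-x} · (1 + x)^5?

The EGF product rule gives c_7 = Σ_{k_1+k_2+k_3=7} C(7; k_1,k_2,k_3) · ∏ g_i(k_i), where (1+x)^5 gives the falling factorial (5)_k; e^{-x} gives (-1)^k; (1+x)^5 gives the falling factorial (5)_k.
g_1(k) for k = 0…7: 1, 5, 20, 60, 120, 120, 0, 0.
g_2(k) for k = 0…7: 1, -1, 1, -1, 1, -1, 1, -1.
g_3(k) for k = 0…7: 1, 5, 20, 60, 120, 120, 0, 0.
First combine the last two factors: h(k) = Σ_j C(k,j)·g_2(j)·g_3(k−j) for k = 0…7: 1, 4, 11, 14, -19, -56, 151, 34.
c_7 = Σ_k C(7,k)·g_1(k)·h(7−k) = 1·1·34 + 7·5·151 + 21·20·(-56) + 35·60·(-19) + 35·120·14 + 21·120·11 = 34 + 5285 − 23520 − 39900 + 58800 + 27720 = 28419.

28419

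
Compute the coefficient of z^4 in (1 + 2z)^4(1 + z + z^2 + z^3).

(1 + 2z)^4 has coefficients 1,8,24,32,16 for degrees 0…4.
(1 + z + z^2 + z^3) has coefficients 1,1,1,1,0 for degrees 0…4.
[z^4] = 1·0 + 8·1 + 24·1 + 32·1 + 16·1 = 80.

80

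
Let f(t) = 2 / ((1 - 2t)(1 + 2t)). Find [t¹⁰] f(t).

2048

Partial fractions give a closed form: a_n = (1)·2^n + (1)·(-2)^n.
At n = 10: a_10 = 2048.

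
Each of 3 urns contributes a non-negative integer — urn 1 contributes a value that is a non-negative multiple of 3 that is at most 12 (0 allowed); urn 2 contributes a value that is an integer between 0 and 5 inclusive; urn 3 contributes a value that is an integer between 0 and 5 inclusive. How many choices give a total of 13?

12

The generating function for the choices is (1 + y^3 + y^6 + y^9 + y^12)·(1 + y + y^2 + y^3 + y^4 + y^5)·(1 + y + y^2 + y^3 + y^4 + y^5); the count is [y^13].
(1 + y^3 + y^6 + y^9 + y^12) has coefficients 1,0,0,1,0,0,1,0,0,1,0,0,1 for degrees 0…12.
(1 + y + y^2 + y^3 + y^4 + y^5) has coefficients 1,1,1,1,1,1,0,0,0,0,0,0,0,0 for degrees 0…13.
Finally multiplying by (1 + y + y^2 + y^3 + y^4 + y^5), the product of all factors after the first has coefficients 1,2,3,4,5,6,5,4,3,2,1,0,0,0 for degrees 0…13.
[y^13] = 1·0 + 1·1 + 1·4 + 1·5 + 1·2 = 12.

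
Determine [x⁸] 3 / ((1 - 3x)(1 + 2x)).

Partial fractions give a closed form: a_n = (9/5)·3^n + (6/5)·(-2)^n.
At n = 8: a_8 = 12117.

12117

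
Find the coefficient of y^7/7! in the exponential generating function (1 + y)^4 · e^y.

The EGF product rule gives c_7 = Σ_{k_1+k_2=7} C(7; k_1,k_2) · ∏ g_i(k_i), where (1+y)^4 gives the falling factorial (4)_k; e^y gives (1)^k.
g_1(k) for k = 0…7: 1, 4, 12, 24, 24, 0, 0, 0.
g_2(k) for k = 0…7: 1, 1, 1, 1, 1, 1, 1, 1.
c_7 = Σ_k C(7,k)·g_1(k)·g_2(7−k) = 1·1·1 + 7·4·1 + 21·12·1 + 35·24·1 + 35·24·1 = 1 + 28 + 252 + 840 + 840 = 1961.

1961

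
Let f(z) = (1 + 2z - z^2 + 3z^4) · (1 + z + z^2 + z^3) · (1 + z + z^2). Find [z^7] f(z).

8

(1 + 2z - z^2 + 3z^4) has coefficients 1,2,-1,0,3 for degrees 0…4.
(1 + z + z^2 + z^3) has coefficients 1,1,1,1,0,0,0,0 for degrees 0…7.
Finally multiplying by (1 + z + z^2), the product of all factors after the first has coefficients 1,2,3,3,2,1,0,0 for degrees 0…7.
[z^7] = 1·0 + 2·0 − 1·1 + 3·3 = 8.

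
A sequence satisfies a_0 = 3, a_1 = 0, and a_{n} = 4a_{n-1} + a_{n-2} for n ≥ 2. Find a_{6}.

The ordinary generating function has denominator 1 - 4x - x^2.
Iterating the recurrence: a_0,…,a_{6} = 3, 0, 3, 12, 51, 216, 915.

915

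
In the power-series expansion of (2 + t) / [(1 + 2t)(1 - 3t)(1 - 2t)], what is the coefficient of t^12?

Partial fractions give a closed form: a_n = (3/10)·(-2)^n + (21/5)·3^n + (-5/2)·2^n.
At n = 12: a_12 = 2223041.

2223041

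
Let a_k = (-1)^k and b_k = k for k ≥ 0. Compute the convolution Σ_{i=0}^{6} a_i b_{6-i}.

Write out a_i and b_{6-i} for i = 0,…,6 and sum the products.
Σ = 1·6 − 1·5 + 1·4 − 1·3 + 1·2 − 1·1 + 1·0 = 3.

3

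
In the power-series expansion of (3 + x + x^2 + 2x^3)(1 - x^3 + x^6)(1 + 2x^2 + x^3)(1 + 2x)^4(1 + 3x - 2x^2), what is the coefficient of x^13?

868

(3 + x + x^2 + 2x^3) has coefficients 3,1,1,2 for degrees 0…3.
(1 - x^3 + x^6) has coefficients 1,0,0,-1,0,0,1,0,0,0,0,0,0,0 for degrees 0…13.
Multiplying by (1 + 2x^2 + x^3) gives running coefficients 1,0,2,0,0,-2,0,0,2,1,0,0,0,0 for degrees 0…13.
Multiplying by (1 + 2x)^4 gives running coefficients 1,8,26,48,64,62,16,-48,-62,-15,56,88,64,16 for degrees 0…13.
Finally multiplying by (1 + 3x - 2x^2), the product of all factors after the first has coefficients 1,11,48,110,156,158,74,-124,-238,-105,135,286,216,32 for degrees 0…13.
[x^13] = 3·32 + 1·216 + 1·286 + 2·135 = 868.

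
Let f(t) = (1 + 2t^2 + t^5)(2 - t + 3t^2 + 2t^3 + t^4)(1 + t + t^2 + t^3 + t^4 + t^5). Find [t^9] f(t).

(1 + 2t^2 + t^5) has coefficients 1,0,2,0,0,1 for degrees 0…5.
(2 - t + 3t^2 + 2t^3 + t^4) has coefficients 2,-1,3,2,1,0,0,0,0,0 for degrees 0…9.
Finally multiplying by (1 + t + t^2 + t^3 + t^4 + t^5), the product of all factors after the first has coefficients 2,1,4,6,7,7,5,6,3,1 for degrees 0…9.
[t^9] = 1·1 + 2·6 + 1·7 = 20.

20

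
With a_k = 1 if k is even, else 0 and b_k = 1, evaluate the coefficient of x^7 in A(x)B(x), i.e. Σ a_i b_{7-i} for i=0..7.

4

Write out a_i and b_{7-i} for i = 0,…,7 and sum the products.
Σ = 1·1 + 0·1 + 1·1 + 0·1 + 1·1 + 0·1 + 1·1 + 0·1 = 4.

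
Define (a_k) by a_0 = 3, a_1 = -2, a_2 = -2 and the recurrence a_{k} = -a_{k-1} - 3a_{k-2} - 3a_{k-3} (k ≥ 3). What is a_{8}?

103

The ordinary generating function has denominator 1 + y + 3y^2 + 3y^3.
Iterating the recurrence: a_0,…,a_{8} = 3, -2, -2, -1, 13, -4, -32, 5, 103.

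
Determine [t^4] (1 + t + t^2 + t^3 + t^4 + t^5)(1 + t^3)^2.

3

(1 + t + t^2 + t^3 + t^4 + t^5) has coefficients 1,1,1,1,1 for degrees 0…4.
(1 + t^3)^2 has coefficients 1,0,0,2,0 for degrees 0…4.
[t^4] = 1·0 + 1·2 + 1·0 + 1·0 + 1·1 = 3.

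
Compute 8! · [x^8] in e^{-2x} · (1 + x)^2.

The EGF product rule gives c_8 = Σ_{k_1+k_2=8} C(8; k_1,k_2) · ∏ g_i(k_i), where e^{-2x} gives (-2)^k; (1+x)^2 gives the falling factorial (2)_k.
g_1(k) for k = 0…8: 1, -2, 4, -8, 16, -32, 64, -128, 256.
g_2(k) for k = 0…8: 1, 2, 2, 0, 0, 0, 0, 0, 0.
c_8 = Σ_k C(8,k)·g_1(k)·g_2(8−k) = 28·64·2 + 8·(-128)·2 + 1·256·1 = 3584 − 2048 + 256 = 1792.

1792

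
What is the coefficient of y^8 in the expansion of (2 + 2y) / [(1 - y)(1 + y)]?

Partial fractions give a closed form: a_n = (2)·1^n.
At n = 8: a_8 = 2.

2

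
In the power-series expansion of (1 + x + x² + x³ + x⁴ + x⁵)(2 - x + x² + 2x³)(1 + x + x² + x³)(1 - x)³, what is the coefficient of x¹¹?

(1 + x + x² + x³ + x⁴ + x⁵) has coefficients 1,1,1,1,1,1 for degrees 0…5.
(2 - x + x² + 2x³) has coefficients 2,-1,1,2,0,0,0,0,0,0,0,0 for degrees 0…11.
Multiplying by (1 + x + x² + x³) gives running coefficients 2,1,2,4,2,3,2,0,0,0,0,0 for degrees 0…11.
Finally multiplying by (1 - x)³, the product of all factors after the first has coefficients 2,-5,5,-1,-5,7,-5,1,3,-2,0,0 for degrees 0…11.
[x¹¹] = 1·0 + 1·0 + 1·(-2) + 1·3 + 1·1 + 1·(-5) = -3.

-3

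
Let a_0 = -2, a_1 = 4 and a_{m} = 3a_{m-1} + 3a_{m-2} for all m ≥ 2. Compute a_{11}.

The ordinary generating function has denominator 1 - 3t - 3t^2.
Iterating the recurrence: a_0,…,a_{11} = -2, 4, 6, 30, 108, 414, 1566, 5940, 22518, 85374, 323676, 1227150.

1227150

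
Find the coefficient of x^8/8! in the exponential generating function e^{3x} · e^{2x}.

The EGF product rule gives c_8 = Σ_{k_1+k_2=8} C(8; k_1,k_2) · ∏ g_i(k_i), where e^{3x} gives (3)^k; e^{2x} gives (2)^k.
g_1(k) for k = 0…8: 1, 3, 9, 27, 81, 243, 729, 2187, 6561.
g_2(k) for k = 0…8: 1, 2, 4, 8, 16, 32, 64, 128, 256.
c_8 = Σ_k C(8,k)·g_1(k)·g_2(8−k) = 1·1·256 + 8·3·128 + 28·9·64 + 56·27·32 + 70·81·16 + 56·243·8 + 28·729·4 + 8·2187·2 + 1·6561·1 = 256 + 3072 + 16128 + 48384 + 90720 + 108864 + 81648 + 34992 + 6561 = 390625.

390625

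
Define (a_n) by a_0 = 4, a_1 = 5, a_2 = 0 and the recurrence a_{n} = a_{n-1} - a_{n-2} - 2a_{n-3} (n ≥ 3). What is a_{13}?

The ordinary generating function has denominator 1 - x + x^2 + 2x^3.
Iterating the recurrence: a_0,…,a_{13} = 4, 5, 0, -13, -23, -10, 39, 95, 76, -97, -363, -418, 139, 1283.

1283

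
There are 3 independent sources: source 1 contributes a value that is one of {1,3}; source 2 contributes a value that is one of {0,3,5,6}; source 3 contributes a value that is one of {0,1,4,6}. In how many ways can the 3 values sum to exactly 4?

2

The generating function for the choices is (q + q^3)·(1 + q^3 + q^5 + q^6)·(1 + q + q^4 + q^6); the count is [q^4].
(q + q^3) has coefficients 0,1,0,1 for degrees 0…3.
(1 + q^3 + q^5 + q^6) has coefficients 1,0,0,1,0 for degrees 0…4.
Finally multiplying by (1 + q + q^4 + q^6), the product of all factors after the first has coefficients 1,1,0,1,2 for degrees 0…4.
[q^4] = 1·1 + 1·1 = 2.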